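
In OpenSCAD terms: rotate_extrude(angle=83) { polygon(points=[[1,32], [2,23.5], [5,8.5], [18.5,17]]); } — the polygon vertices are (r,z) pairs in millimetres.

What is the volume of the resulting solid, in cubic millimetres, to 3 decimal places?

Profile (r,z), 4 vertices: (1,32) (2,23.5) (5,8.5) (18.5,17)
edge 0: (1,32)→(2,23.5)  cross = 1·23.5 − 2·32 = -40.5000; (r_i+r_j)·cross = 3·-40.5000 = -121.5000
edge 1: (2,23.5)→(5,8.5)  cross = 2·8.5 − 5·23.5 = -100.5000; (r_i+r_j)·cross = 7·-100.5000 = -703.5000
edge 2: (5,8.5)→(18.5,17)  cross = 5·17 − 18.5·8.5 = -72.2500; (r_i+r_j)·cross = 23.5·-72.2500 = -1697.8750
edge 3: (18.5,17)→(1,32)  cross = 18.5·32 − 1·17 = 575.0000; (r_i+r_j)·cross = 19.5·575.0000 = 11212.5000
Σcross = 361.7500 → A = |Σcross|/2 = 180.8750 mm²
Σ(r_i+r_j)·cross = 8689.6250 → first moment M = |Σ|/6 = 1448.2708
R_c = M/A = 1448.2708/180.8750 = 8.0070 mm
θ = 83° = 1.448623 rad
V = θ·R_c·A = 1.448623·8.0070·180.8750 = 2097.999 mm³

Volume = 2097.999 mm³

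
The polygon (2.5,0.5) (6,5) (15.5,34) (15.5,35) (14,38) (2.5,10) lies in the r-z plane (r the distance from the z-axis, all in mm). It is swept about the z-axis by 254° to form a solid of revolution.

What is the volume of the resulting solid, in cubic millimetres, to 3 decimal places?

Volume = 5042.877 mm³

Profile (r,z), 6 vertices: (2.5,0.5) (6,5) (15.5,34) (15.5,35) (14,38) (2.5,10)
edge 0: (2.5,0.5)→(6,5)  cross = 2.5·5 − 6·0.5 = 9.5000; (r_i+r_j)·cross = 8.5·9.5000 = 80.7500
edge 1: (6,5)→(15.5,34)  cross = 6·34 − 15.5·5 = 126.5000; (r_i+r_j)·cross = 21.5·126.5000 = 2719.7500
edge 2: (15.5,34)→(15.5,35)  cross = 15.5·35 − 15.5·34 = 15.5000; (r_i+r_j)·cross = 31·15.5000 = 480.5000
edge 3: (15.5,35)→(14,38)  cross = 15.5·38 − 14·35 = 99.0000; (r_i+r_j)·cross = 29.5·99.0000 = 2920.5000
edge 4: (14,38)→(2.5,10)  cross = 14·10 − 2.5·38 = 45.0000; (r_i+r_j)·cross = 16.5·45.0000 = 742.5000
edge 5: (2.5,10)→(2.5,0.5)  cross = 2.5·0.5 − 2.5·10 = -23.7500; (r_i+r_j)·cross = 5·-23.7500 = -118.7500
Σcross = 271.7500 → A = |Σcross|/2 = 135.8750 mm²
Σ(r_i+r_j)·cross = 6825.2500 → first moment M = |Σ|/6 = 1137.5417
R_c = M/A = 1137.5417/135.8750 = 8.3720 mm
θ = 254° = 4.433136 rad
V = θ·R_c·A = 4.433136·8.3720·135.8750 = 5042.877 mm³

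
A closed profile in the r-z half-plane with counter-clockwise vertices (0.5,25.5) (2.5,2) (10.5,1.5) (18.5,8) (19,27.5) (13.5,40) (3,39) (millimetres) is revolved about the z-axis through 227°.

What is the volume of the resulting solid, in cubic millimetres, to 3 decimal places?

Profile (r,z), 7 vertices: (0.5,25.5) (2.5,2) (10.5,1.5) (18.5,8) (19,27.5) (13.5,40) (3,39)
edge 0: (0.5,25.5)→(2.5,2)  cross = 0.5·2 − 2.5·25.5 = -62.7500; (r_i+r_j)·cross = 3·-62.7500 = -188.2500
edge 1: (2.5,2)→(10.5,1.5)  cross = 2.5·1.5 − 10.5·2 = -17.2500; (r_i+r_j)·cross = 13·-17.2500 = -224.2500
edge 2: (10.5,1.5)→(18.5,8)  cross = 10.5·8 − 18.5·1.5 = 56.2500; (r_i+r_j)·cross = 29·56.2500 = 1631.2500
edge 3: (18.5,8)→(19,27.5)  cross = 18.5·27.5 − 19·8 = 356.7500; (r_i+r_j)·cross = 37.5·356.7500 = 13378.1250
edge 4: (19,27.5)→(13.5,40)  cross = 19·40 − 13.5·27.5 = 388.7500; (r_i+r_j)·cross = 32.5·388.7500 = 12634.3750
edge 5: (13.5,40)→(3,39)  cross = 13.5·39 − 3·40 = 406.5000; (r_i+r_j)·cross = 16.5·406.5000 = 6707.2500
edge 6: (3,39)→(0.5,25.5)  cross = 3·25.5 − 0.5·39 = 57.0000; (r_i+r_j)·cross = 3.5·57.0000 = 199.5000
Σcross = 1185.2500 → A = |Σcross|/2 = 592.6250 mm²
Σ(r_i+r_j)·cross = 34138.0000 → first moment M = |Σ|/6 = 5689.6667
R_c = M/A = 5689.6667/592.6250 = 9.6008 mm
θ = 227° = 3.961897 rad
V = θ·R_c·A = 3.961897·9.6008·592.6250 = 22541.876 mm³

Volume = 22541.876 mm³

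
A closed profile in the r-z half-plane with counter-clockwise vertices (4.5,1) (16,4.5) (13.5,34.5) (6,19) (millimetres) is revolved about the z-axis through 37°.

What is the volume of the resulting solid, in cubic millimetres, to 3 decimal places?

Profile (r,z), 4 vertices: (4.5,1) (16,4.5) (13.5,34.5) (6,19)
edge 0: (4.5,1)→(16,4.5)  cross = 4.5·4.5 − 16·1 = 4.2500; (r_i+r_j)·cross = 20.5·4.2500 = 87.1250
edge 1: (16,4.5)→(13.5,34.5)  cross = 16·34.5 − 13.5·4.5 = 491.2500; (r_i+r_j)·cross = 29.5·491.2500 = 14491.8750
edge 2: (13.5,34.5)→(6,19)  cross = 13.5·19 − 6·34.5 = 49.5000; (r_i+r_j)·cross = 19.5·49.5000 = 965.2500
edge 3: (6,19)→(4.5,1)  cross = 6·1 − 4.5·19 = -79.5000; (r_i+r_j)·cross = 10.5·-79.5000 = -834.7500
Σcross = 465.5000 → A = |Σcross|/2 = 232.7500 mm²
Σ(r_i+r_j)·cross = 14709.5000 → first moment M = |Σ|/6 = 2451.5833
R_c = M/A = 2451.5833/232.7500 = 10.5331 mm
θ = 37° = 0.645772 rad
V = θ·R_c·A = 0.645772·10.5331·232.7500 = 1583.163 mm³

Volume = 1583.163 mm³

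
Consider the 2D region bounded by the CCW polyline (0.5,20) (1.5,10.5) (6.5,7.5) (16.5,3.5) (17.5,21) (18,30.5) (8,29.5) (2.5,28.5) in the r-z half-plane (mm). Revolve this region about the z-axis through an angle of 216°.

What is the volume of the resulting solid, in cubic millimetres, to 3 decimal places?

Volume = 13564.140 mm³

Profile (r,z), 8 vertices: (0.5,20) (1.5,10.5) (6.5,7.5) (16.5,3.5) (17.5,21) (18,30.5) (8,29.5) (2.5,28.5)
edge 0: (0.5,20)→(1.5,10.5)  cross = 0.5·10.5 − 1.5·20 = -24.7500; (r_i+r_j)·cross = 2·-24.7500 = -49.5000
edge 1: (1.5,10.5)→(6.5,7.5)  cross = 1.5·7.5 − 6.5·10.5 = -57.0000; (r_i+r_j)·cross = 8·-57.0000 = -456.0000
edge 2: (6.5,7.5)→(16.5,3.5)  cross = 6.5·3.5 − 16.5·7.5 = -101.0000; (r_i+r_j)·cross = 23·-101.0000 = -2323.0000
edge 3: (16.5,3.5)→(17.5,21)  cross = 16.5·21 − 17.5·3.5 = 285.2500; (r_i+r_j)·cross = 34·285.2500 = 9698.5000
edge 4: (17.5,21)→(18,30.5)  cross = 17.5·30.5 − 18·21 = 155.7500; (r_i+r_j)·cross = 35.5·155.7500 = 5529.1250
edge 5: (18,30.5)→(8,29.5)  cross = 18·29.5 − 8·30.5 = 287.0000; (r_i+r_j)·cross = 26·287.0000 = 7462.0000
edge 6: (8,29.5)→(2.5,28.5)  cross = 8·28.5 − 2.5·29.5 = 154.2500; (r_i+r_j)·cross = 10.5·154.2500 = 1619.6250
edge 7: (2.5,28.5)→(0.5,20)  cross = 2.5·20 − 0.5·28.5 = 35.7500; (r_i+r_j)·cross = 3·35.7500 = 107.2500
Σcross = 735.2500 → A = |Σcross|/2 = 367.6250 mm²
Σ(r_i+r_j)·cross = 21588.0000 → first moment M = |Σ|/6 = 3598.0000
R_c = M/A = 3598.0000/367.6250 = 9.7871 mm
θ = 216° = 3.769911 rad
V = θ·R_c·A = 3.769911·9.7871·367.6250 = 13564.140 mm³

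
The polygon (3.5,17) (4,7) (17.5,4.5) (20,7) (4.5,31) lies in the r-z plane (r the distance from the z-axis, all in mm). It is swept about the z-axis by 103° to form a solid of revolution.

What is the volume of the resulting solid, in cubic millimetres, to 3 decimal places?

Profile (r,z), 5 vertices: (3.5,17) (4,7) (17.5,4.5) (20,7) (4.5,31)
edge 0: (3.5,17)→(4,7)  cross = 3.5·7 − 4·17 = -43.5000; (r_i+r_j)·cross = 7.5·-43.5000 = -326.2500
edge 1: (4,7)→(17.5,4.5)  cross = 4·4.5 − 17.5·7 = -104.5000; (r_i+r_j)·cross = 21.5·-104.5000 = -2246.7500
edge 2: (17.5,4.5)→(20,7)  cross = 17.5·7 − 20·4.5 = 32.5000; (r_i+r_j)·cross = 37.5·32.5000 = 1218.7500
edge 3: (20,7)→(4.5,31)  cross = 20·31 − 4.5·7 = 588.5000; (r_i+r_j)·cross = 24.5·588.5000 = 14418.2500
edge 4: (4.5,31)→(3.5,17)  cross = 4.5·17 − 3.5·31 = -32.0000; (r_i+r_j)·cross = 8·-32.0000 = -256.0000
Σcross = 441.0000 → A = |Σcross|/2 = 220.5000 mm²
Σ(r_i+r_j)·cross = 12808.0000 → first moment M = |Σ|/6 = 2134.6667
R_c = M/A = 2134.6667/220.5000 = 9.6810 mm
θ = 103° = 1.797689 rad
V = θ·R_c·A = 1.797689·9.6810·220.5000 = 3837.467 mm³

Volume = 3837.467 mm³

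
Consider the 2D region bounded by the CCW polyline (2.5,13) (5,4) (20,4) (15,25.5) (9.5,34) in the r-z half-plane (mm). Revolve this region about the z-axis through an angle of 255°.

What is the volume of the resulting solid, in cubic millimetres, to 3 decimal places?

Volume = 15472.753 mm³

Profile (r,z), 5 vertices: (2.5,13) (5,4) (20,4) (15,25.5) (9.5,34)
edge 0: (2.5,13)→(5,4)  cross = 2.5·4 − 5·13 = -55.0000; (r_i+r_j)·cross = 7.5·-55.0000 = -412.5000
edge 1: (5,4)→(20,4)  cross = 5·4 − 20·4 = -60.0000; (r_i+r_j)·cross = 25·-60.0000 = -1500.0000
edge 2: (20,4)→(15,25.5)  cross = 20·25.5 − 15·4 = 450.0000; (r_i+r_j)·cross = 35·450.0000 = 15750.0000
edge 3: (15,25.5)→(9.5,34)  cross = 15·34 − 9.5·25.5 = 267.7500; (r_i+r_j)·cross = 24.5·267.7500 = 6559.8750
edge 4: (9.5,34)→(2.5,13)  cross = 9.5·13 − 2.5·34 = 38.5000; (r_i+r_j)·cross = 12·38.5000 = 462.0000
Σcross = 641.2500 → A = |Σcross|/2 = 320.6250 mm²
Σ(r_i+r_j)·cross = 20859.3750 → first moment M = |Σ|/6 = 3476.5625
R_c = M/A = 3476.5625/320.6250 = 10.8431 mm
θ = 255° = 4.450590 rad
V = θ·R_c·A = 4.450590·10.8431·320.6250 = 15472.753 mm³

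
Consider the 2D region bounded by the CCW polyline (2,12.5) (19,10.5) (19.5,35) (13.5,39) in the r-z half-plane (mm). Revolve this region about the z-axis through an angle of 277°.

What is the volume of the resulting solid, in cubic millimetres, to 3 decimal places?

Profile (r,z), 4 vertices: (2,12.5) (19,10.5) (19.5,35) (13.5,39)
edge 0: (2,12.5)→(19,10.5)  cross = 2·10.5 − 19·12.5 = -216.5000; (r_i+r_j)·cross = 21·-216.5000 = -4546.5000
edge 1: (19,10.5)→(19.5,35)  cross = 19·35 − 19.5·10.5 = 460.2500; (r_i+r_j)·cross = 38.5·460.2500 = 17719.6250
edge 2: (19.5,35)→(13.5,39)  cross = 19.5·39 − 13.5·35 = 288.0000; (r_i+r_j)·cross = 33·288.0000 = 9504.0000
edge 3: (13.5,39)→(2,12.5)  cross = 13.5·12.5 − 2·39 = 90.7500; (r_i+r_j)·cross = 15.5·90.7500 = 1406.6250
Σcross = 622.5000 → A = |Σcross|/2 = 311.2500 mm²
Σ(r_i+r_j)·cross = 24083.7500 → first moment M = |Σ|/6 = 4013.9583
R_c = M/A = 4013.9583/311.2500 = 12.8963 mm
θ = 277° = 4.834562 rad
V = θ·R_c·A = 4.834562·12.8963·311.2500 = 19405.731 mm³

Volume = 19405.731 mm³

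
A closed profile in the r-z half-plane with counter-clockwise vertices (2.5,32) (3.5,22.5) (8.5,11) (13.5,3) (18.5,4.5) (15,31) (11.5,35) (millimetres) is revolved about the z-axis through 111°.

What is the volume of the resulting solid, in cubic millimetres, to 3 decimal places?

Volume = 6663.639 mm³

Profile (r,z), 7 vertices: (2.5,32) (3.5,22.5) (8.5,11) (13.5,3) (18.5,4.5) (15,31) (11.5,35)
edge 0: (2.5,32)→(3.5,22.5)  cross = 2.5·22.5 − 3.5·32 = -55.7500; (r_i+r_j)·cross = 6·-55.7500 = -334.5000
edge 1: (3.5,22.5)→(8.5,11)  cross = 3.5·11 − 8.5·22.5 = -152.7500; (r_i+r_j)·cross = 12·-152.7500 = -1833.0000
edge 2: (8.5,11)→(13.5,3)  cross = 8.5·3 − 13.5·11 = -123.0000; (r_i+r_j)·cross = 22·-123.0000 = -2706.0000
edge 3: (13.5,3)→(18.5,4.5)  cross = 13.5·4.5 − 18.5·3 = 5.2500; (r_i+r_j)·cross = 32·5.2500 = 168.0000
edge 4: (18.5,4.5)→(15,31)  cross = 18.5·31 − 15·4.5 = 506.0000; (r_i+r_j)·cross = 33.5·506.0000 = 16951.0000
edge 5: (15,31)→(11.5,35)  cross = 15·35 − 11.5·31 = 168.5000; (r_i+r_j)·cross = 26.5·168.5000 = 4465.2500
edge 6: (11.5,35)→(2.5,32)  cross = 11.5·32 − 2.5·35 = 280.5000; (r_i+r_j)·cross = 14·280.5000 = 3927.0000
Σcross = 628.7500 → A = |Σcross|/2 = 314.3750 mm²
Σ(r_i+r_j)·cross = 20637.7500 → first moment M = |Σ|/6 = 3439.6250
R_c = M/A = 3439.6250/314.3750 = 10.9412 mm
θ = 111° = 1.937315 rad
V = θ·R_c·A = 1.937315·10.9412·314.3750 = 6663.639 mm³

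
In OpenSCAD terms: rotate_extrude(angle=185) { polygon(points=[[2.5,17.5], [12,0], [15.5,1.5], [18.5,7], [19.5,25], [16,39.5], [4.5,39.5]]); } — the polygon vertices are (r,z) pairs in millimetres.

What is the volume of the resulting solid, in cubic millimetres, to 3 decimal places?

Profile (r,z), 7 vertices: (2.5,17.5) (12,0) (15.5,1.5) (18.5,7) (19.5,25) (16,39.5) (4.5,39.5)
edge 0: (2.5,17.5)→(12,0)  cross = 2.5·0 − 12·17.5 = -210.0000; (r_i+r_j)·cross = 14.5·-210.0000 = -3045.0000
edge 1: (12,0)→(15.5,1.5)  cross = 12·1.5 − 15.5·0 = 18.0000; (r_i+r_j)·cross = 27.5·18.0000 = 495.0000
edge 2: (15.5,1.5)→(18.5,7)  cross = 15.5·7 − 18.5·1.5 = 80.7500; (r_i+r_j)·cross = 34·80.7500 = 2745.5000
edge 3: (18.5,7)→(19.5,25)  cross = 18.5·25 − 19.5·7 = 326.0000; (r_i+r_j)·cross = 38·326.0000 = 12388.0000
edge 4: (19.5,25)→(16,39.5)  cross = 19.5·39.5 − 16·25 = 370.2500; (r_i+r_j)·cross = 35.5·370.2500 = 13143.8750
edge 5: (16,39.5)→(4.5,39.5)  cross = 16·39.5 − 4.5·39.5 = 454.2500; (r_i+r_j)·cross = 20.5·454.2500 = 9312.1250
edge 6: (4.5,39.5)→(2.5,17.5)  cross = 4.5·17.5 − 2.5·39.5 = -20.0000; (r_i+r_j)·cross = 7·-20.0000 = -140.0000
Σcross = 1019.2500 → A = |Σcross|/2 = 509.6250 mm²
Σ(r_i+r_j)·cross = 34899.5000 → first moment M = |Σ|/6 = 5816.5833
R_c = M/A = 5816.5833/509.6250 = 11.4135 mm
θ = 185° = 3.228859 rad
V = θ·R_c·A = 3.228859·11.4135·509.6250 = 18780.928 mm³

Volume = 18780.928 mm³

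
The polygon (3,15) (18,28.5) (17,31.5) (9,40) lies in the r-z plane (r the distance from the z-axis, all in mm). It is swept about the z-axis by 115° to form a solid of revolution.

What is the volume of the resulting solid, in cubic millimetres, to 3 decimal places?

Profile (r,z), 4 vertices: (3,15) (18,28.5) (17,31.5) (9,40)
edge 0: (3,15)→(18,28.5)  cross = 3·28.5 − 18·15 = -184.5000; (r_i+r_j)·cross = 21·-184.5000 = -3874.5000
edge 1: (18,28.5)→(17,31.5)  cross = 18·31.5 − 17·28.5 = 82.5000; (r_i+r_j)·cross = 35·82.5000 = 2887.5000
edge 2: (17,31.5)→(9,40)  cross = 17·40 − 9·31.5 = 396.5000; (r_i+r_j)·cross = 26·396.5000 = 10309.0000
edge 3: (9,40)→(3,15)  cross = 9·15 − 3·40 = 15.0000; (r_i+r_j)·cross = 12·15.0000 = 180.0000
Σcross = 309.5000 → A = |Σcross|/2 = 154.7500 mm²
Σ(r_i+r_j)·cross = 9502.0000 → first moment M = |Σ|/6 = 1583.6667
R_c = M/A = 1583.6667/154.7500 = 10.2337 mm
θ = 115° = 2.007129 rad
V = θ·R_c·A = 2.007129·10.2337·154.7500 = 3178.623 mm³

Volume = 3178.623 mm³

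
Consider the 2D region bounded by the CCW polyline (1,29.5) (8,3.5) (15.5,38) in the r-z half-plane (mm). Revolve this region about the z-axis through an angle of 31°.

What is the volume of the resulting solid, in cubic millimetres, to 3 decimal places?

Profile (r,z), 3 vertices: (1,29.5) (8,3.5) (15.5,38)
edge 0: (1,29.5)→(8,3.5)  cross = 1·3.5 − 8·29.5 = -232.5000; (r_i+r_j)·cross = 9·-232.5000 = -2092.5000
edge 1: (8,3.5)→(15.5,38)  cross = 8·38 − 15.5·3.5 = 249.7500; (r_i+r_j)·cross = 23.5·249.7500 = 5869.1250
edge 2: (15.5,38)→(1,29.5)  cross = 15.5·29.5 − 1·38 = 419.2500; (r_i+r_j)·cross = 16.5·419.2500 = 6917.6250
Σcross = 436.5000 → A = |Σcross|/2 = 218.2500 mm²
Σ(r_i+r_j)·cross = 10694.2500 → first moment M = |Σ|/6 = 1782.3750
R_c = M/A = 1782.3750/218.2500 = 8.1667 mm
θ = 31° = 0.541052 rad
V = θ·R_c·A = 0.541052·8.1667·218.2500 = 964.358 mm³

Volume = 964.358 mm³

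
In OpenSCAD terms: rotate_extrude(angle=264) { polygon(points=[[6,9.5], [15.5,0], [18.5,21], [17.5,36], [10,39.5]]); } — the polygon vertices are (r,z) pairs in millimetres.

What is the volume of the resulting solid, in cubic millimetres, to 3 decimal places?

Volume = 19570.691 mm³

Profile (r,z), 5 vertices: (6,9.5) (15.5,0) (18.5,21) (17.5,36) (10,39.5)
edge 0: (6,9.5)→(15.5,0)  cross = 6·0 − 15.5·9.5 = -147.2500; (r_i+r_j)·cross = 21.5·-147.2500 = -3165.8750
edge 1: (15.5,0)→(18.5,21)  cross = 15.5·21 − 18.5·0 = 325.5000; (r_i+r_j)·cross = 34·325.5000 = 11067.0000
edge 2: (18.5,21)→(17.5,36)  cross = 18.5·36 − 17.5·21 = 298.5000; (r_i+r_j)·cross = 36·298.5000 = 10746.0000
edge 3: (17.5,36)→(10,39.5)  cross = 17.5·39.5 − 10·36 = 331.2500; (r_i+r_j)·cross = 27.5·331.2500 = 9109.3750
edge 4: (10,39.5)→(6,9.5)  cross = 10·9.5 − 6·39.5 = -142.0000; (r_i+r_j)·cross = 16·-142.0000 = -2272.0000
Σcross = 666.0000 → A = |Σcross|/2 = 333.0000 mm²
Σ(r_i+r_j)·cross = 25484.5000 → first moment M = |Σ|/6 = 4247.4167
R_c = M/A = 4247.4167/333.0000 = 12.7550 mm
θ = 264° = 4.607669 rad
V = θ·R_c·A = 4.607669·12.7550·333.0000 = 19570.691 mm³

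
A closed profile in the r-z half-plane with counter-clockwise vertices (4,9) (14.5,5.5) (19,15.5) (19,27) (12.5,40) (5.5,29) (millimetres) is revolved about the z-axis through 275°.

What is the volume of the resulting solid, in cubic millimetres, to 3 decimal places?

Volume = 20451.432 mm³

Profile (r,z), 6 vertices: (4,9) (14.5,5.5) (19,15.5) (19,27) (12.5,40) (5.5,29)
edge 0: (4,9)→(14.5,5.5)  cross = 4·5.5 − 14.5·9 = -108.5000; (r_i+r_j)·cross = 18.5·-108.5000 = -2007.2500
edge 1: (14.5,5.5)→(19,15.5)  cross = 14.5·15.5 − 19·5.5 = 120.2500; (r_i+r_j)·cross = 33.5·120.2500 = 4028.3750
edge 2: (19,15.5)→(19,27)  cross = 19·27 − 19·15.5 = 218.5000; (r_i+r_j)·cross = 38·218.5000 = 8303.0000
edge 3: (19,27)→(12.5,40)  cross = 19·40 − 12.5·27 = 422.5000; (r_i+r_j)·cross = 31.5·422.5000 = 13308.7500
edge 4: (12.5,40)→(5.5,29)  cross = 12.5·29 − 5.5·40 = 142.5000; (r_i+r_j)·cross = 18·142.5000 = 2565.0000
edge 5: (5.5,29)→(4,9)  cross = 5.5·9 − 4·29 = -66.5000; (r_i+r_j)·cross = 9.5·-66.5000 = -631.7500
Σcross = 728.7500 → A = |Σcross|/2 = 364.3750 mm²
Σ(r_i+r_j)·cross = 25566.1250 → first moment M = |Σ|/6 = 4261.0208
R_c = M/A = 4261.0208/364.3750 = 11.6941 mm
θ = 275° = 4.799655 rad
V = θ·R_c·A = 4.799655·11.6941·364.3750 = 20451.432 mm³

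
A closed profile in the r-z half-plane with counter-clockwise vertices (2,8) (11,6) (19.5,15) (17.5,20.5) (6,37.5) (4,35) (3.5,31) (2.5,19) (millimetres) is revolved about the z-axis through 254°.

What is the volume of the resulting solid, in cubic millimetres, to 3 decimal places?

Profile (r,z), 8 vertices: (2,8) (11,6) (19.5,15) (17.5,20.5) (6,37.5) (4,35) (3.5,31) (2.5,19)
edge 0: (2,8)→(11,6)  cross = 2·6 − 11·8 = -76.0000; (r_i+r_j)·cross = 13·-76.0000 = -988.0000
edge 1: (11,6)→(19.5,15)  cross = 11·15 − 19.5·6 = 48.0000; (r_i+r_j)·cross = 30.5·48.0000 = 1464.0000
edge 2: (19.5,15)→(17.5,20.5)  cross = 19.5·20.5 − 17.5·15 = 137.2500; (r_i+r_j)·cross = 37·137.2500 = 5078.2500
edge 3: (17.5,20.5)→(6,37.5)  cross = 17.5·37.5 − 6·20.5 = 533.2500; (r_i+r_j)·cross = 23.5·533.2500 = 12531.3750
edge 4: (6,37.5)→(4,35)  cross = 6·35 − 4·37.5 = 60.0000; (r_i+r_j)·cross = 10·60.0000 = 600.0000
edge 5: (4,35)→(3.5,31)  cross = 4·31 − 3.5·35 = 1.5000; (r_i+r_j)·cross = 7.5·1.5000 = 11.2500
edge 6: (3.5,31)→(2.5,19)  cross = 3.5·19 − 2.5·31 = -11.0000; (r_i+r_j)·cross = 6·-11.0000 = -66.0000
edge 7: (2.5,19)→(2,8)  cross = 2.5·8 − 2·19 = -18.0000; (r_i+r_j)·cross = 4.5·-18.0000 = -81.0000
Σcross = 675.0000 → A = |Σcross|/2 = 337.5000 mm²
Σ(r_i+r_j)·cross = 18549.8750 → first moment M = |Σ|/6 = 3091.6458
R_c = M/A = 3091.6458/337.5000 = 9.1604 mm
θ = 254° = 4.433136 rad
V = θ·R_c·A = 4.433136·9.1604·337.5000 = 13705.687 mm³

Volume = 13705.687 mm³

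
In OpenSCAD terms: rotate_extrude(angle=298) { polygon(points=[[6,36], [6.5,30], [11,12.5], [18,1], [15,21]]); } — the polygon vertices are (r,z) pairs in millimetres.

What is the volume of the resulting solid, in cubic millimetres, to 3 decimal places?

Volume = 8182.059 mm³

Profile (r,z), 5 vertices: (6,36) (6.5,30) (11,12.5) (18,1) (15,21)
edge 0: (6,36)→(6.5,30)  cross = 6·30 − 6.5·36 = -54.0000; (r_i+r_j)·cross = 12.5·-54.0000 = -675.0000
edge 1: (6.5,30)→(11,12.5)  cross = 6.5·12.5 − 11·30 = -248.7500; (r_i+r_j)·cross = 17.5·-248.7500 = -4353.1250
edge 2: (11,12.5)→(18,1)  cross = 11·1 − 18·12.5 = -214.0000; (r_i+r_j)·cross = 29·-214.0000 = -6206.0000
edge 3: (18,1)→(15,21)  cross = 18·21 − 15·1 = 363.0000; (r_i+r_j)·cross = 33·363.0000 = 11979.0000
edge 4: (15,21)→(6,36)  cross = 15·36 − 6·21 = 414.0000; (r_i+r_j)·cross = 21·414.0000 = 8694.0000
Σcross = 260.2500 → A = |Σcross|/2 = 130.1250 mm²
Σ(r_i+r_j)·cross = 9438.8750 → first moment M = |Σ|/6 = 1573.1458
R_c = M/A = 1573.1458/130.1250 = 12.0895 mm
θ = 298° = 5.201081 rad
V = θ·R_c·A = 5.201081·12.0895·130.1250 = 8182.059 mm³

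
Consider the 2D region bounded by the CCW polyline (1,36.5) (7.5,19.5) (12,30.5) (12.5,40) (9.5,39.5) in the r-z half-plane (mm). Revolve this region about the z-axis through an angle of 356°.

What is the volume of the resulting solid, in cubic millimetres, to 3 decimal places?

Volume = 6093.765 mm³

Profile (r,z), 5 vertices: (1,36.5) (7.5,19.5) (12,30.5) (12.5,40) (9.5,39.5)
edge 0: (1,36.5)→(7.5,19.5)  cross = 1·19.5 − 7.5·36.5 = -254.2500; (r_i+r_j)·cross = 8.5·-254.2500 = -2161.1250
edge 1: (7.5,19.5)→(12,30.5)  cross = 7.5·30.5 − 12·19.5 = -5.2500; (r_i+r_j)·cross = 19.5·-5.2500 = -102.3750
edge 2: (12,30.5)→(12.5,40)  cross = 12·40 − 12.5·30.5 = 98.7500; (r_i+r_j)·cross = 24.5·98.7500 = 2419.3750
edge 3: (12.5,40)→(9.5,39.5)  cross = 12.5·39.5 − 9.5·40 = 113.7500; (r_i+r_j)·cross = 22·113.7500 = 2502.5000
edge 4: (9.5,39.5)→(1,36.5)  cross = 9.5·36.5 − 1·39.5 = 307.2500; (r_i+r_j)·cross = 10.5·307.2500 = 3226.1250
Σcross = 260.2500 → A = |Σcross|/2 = 130.1250 mm²
Σ(r_i+r_j)·cross = 5884.5000 → first moment M = |Σ|/6 = 980.7500
R_c = M/A = 980.7500/130.1250 = 7.5370 mm
θ = 356° = 6.213372 rad
V = θ·R_c·A = 6.213372·7.5370·130.1250 = 6093.765 mm³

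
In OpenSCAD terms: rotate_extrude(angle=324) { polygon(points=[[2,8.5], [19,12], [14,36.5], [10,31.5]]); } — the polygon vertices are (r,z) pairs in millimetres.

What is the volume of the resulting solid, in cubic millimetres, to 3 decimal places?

Profile (r,z), 4 vertices: (2,8.5) (19,12) (14,36.5) (10,31.5)
edge 0: (2,8.5)→(19,12)  cross = 2·12 − 19·8.5 = -137.5000; (r_i+r_j)·cross = 21·-137.5000 = -2887.5000
edge 1: (19,12)→(14,36.5)  cross = 19·36.5 − 14·12 = 525.5000; (r_i+r_j)·cross = 33·525.5000 = 17341.5000
edge 2: (14,36.5)→(10,31.5)  cross = 14·31.5 − 10·36.5 = 76.0000; (r_i+r_j)·cross = 24·76.0000 = 1824.0000
edge 3: (10,31.5)→(2,8.5)  cross = 10·8.5 − 2·31.5 = 22.0000; (r_i+r_j)·cross = 12·22.0000 = 264.0000
Σcross = 486.0000 → A = |Σcross|/2 = 243.0000 mm²
Σ(r_i+r_j)·cross = 16542.0000 → first moment M = |Σ|/6 = 2757.0000
R_c = M/A = 2757.0000/243.0000 = 11.3457 mm
θ = 324° = 5.654867 rad
V = θ·R_c·A = 5.654867·11.3457·243.0000 = 15590.468 mm³

Volume = 15590.468 mm³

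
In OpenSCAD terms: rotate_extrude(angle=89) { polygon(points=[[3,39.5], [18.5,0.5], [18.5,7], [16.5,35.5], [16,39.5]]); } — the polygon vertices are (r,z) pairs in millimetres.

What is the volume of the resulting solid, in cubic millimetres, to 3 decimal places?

Profile (r,z), 5 vertices: (3,39.5) (18.5,0.5) (18.5,7) (16.5,35.5) (16,39.5)
edge 0: (3,39.5)→(18.5,0.5)  cross = 3·0.5 − 18.5·39.5 = -729.2500; (r_i+r_j)·cross = 21.5·-729.2500 = -15678.8750
edge 1: (18.5,0.5)→(18.5,7)  cross = 18.5·7 − 18.5·0.5 = 120.2500; (r_i+r_j)·cross = 37·120.2500 = 4449.2500
edge 2: (18.5,7)→(16.5,35.5)  cross = 18.5·35.5 − 16.5·7 = 541.2500; (r_i+r_j)·cross = 35·541.2500 = 18943.7500
edge 3: (16.5,35.5)→(16,39.5)  cross = 16.5·39.5 − 16·35.5 = 83.7500; (r_i+r_j)·cross = 32.5·83.7500 = 2721.8750
edge 4: (16,39.5)→(3,39.5)  cross = 16·39.5 − 3·39.5 = 513.5000; (r_i+r_j)·cross = 19·513.5000 = 9756.5000
Σcross = 529.5000 → A = |Σcross|/2 = 264.7500 mm²
Σ(r_i+r_j)·cross = 20192.5000 → first moment M = |Σ|/6 = 3365.4167
R_c = M/A = 3365.4167/264.7500 = 12.7117 mm
θ = 89° = 1.553343 rad
V = θ·R_c·A = 1.553343·12.7117·264.7500 = 5227.647 mm³

Volume = 5227.647 mm³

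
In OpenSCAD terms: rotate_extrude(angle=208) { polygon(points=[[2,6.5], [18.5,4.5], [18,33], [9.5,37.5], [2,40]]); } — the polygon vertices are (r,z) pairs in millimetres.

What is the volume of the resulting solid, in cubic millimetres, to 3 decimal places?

Volume = 18288.694 mm³

Profile (r,z), 5 vertices: (2,6.5) (18.5,4.5) (18,33) (9.5,37.5) (2,40)
edge 0: (2,6.5)→(18.5,4.5)  cross = 2·4.5 − 18.5·6.5 = -111.2500; (r_i+r_j)·cross = 20.5·-111.2500 = -2280.6250
edge 1: (18.5,4.5)→(18,33)  cross = 18.5·33 − 18·4.5 = 529.5000; (r_i+r_j)·cross = 36.5·529.5000 = 19326.7500
edge 2: (18,33)→(9.5,37.5)  cross = 18·37.5 − 9.5·33 = 361.5000; (r_i+r_j)·cross = 27.5·361.5000 = 9941.2500
edge 3: (9.5,37.5)→(2,40)  cross = 9.5·40 − 2·37.5 = 305.0000; (r_i+r_j)·cross = 11.5·305.0000 = 3507.5000
edge 4: (2,40)→(2,6.5)  cross = 2·6.5 − 2·40 = -67.0000; (r_i+r_j)·cross = 4·-67.0000 = -268.0000
Σcross = 1017.7500 → A = |Σcross|/2 = 508.8750 mm²
Σ(r_i+r_j)·cross = 30226.8750 → first moment M = |Σ|/6 = 5037.8125
R_c = M/A = 5037.8125/508.8750 = 9.8999 mm
θ = 208° = 3.630285 rad
V = θ·R_c·A = 3.630285·9.8999·508.8750 = 18288.694 mm³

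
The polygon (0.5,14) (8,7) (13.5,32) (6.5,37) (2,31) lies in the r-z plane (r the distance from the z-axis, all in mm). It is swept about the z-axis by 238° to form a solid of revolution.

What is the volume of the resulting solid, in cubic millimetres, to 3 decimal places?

Volume = 6573.521 mm³

Profile (r,z), 5 vertices: (0.5,14) (8,7) (13.5,32) (6.5,37) (2,31)
edge 0: (0.5,14)→(8,7)  cross = 0.5·7 − 8·14 = -108.5000; (r_i+r_j)·cross = 8.5·-108.5000 = -922.2500
edge 1: (8,7)→(13.5,32)  cross = 8·32 − 13.5·7 = 161.5000; (r_i+r_j)·cross = 21.5·161.5000 = 3472.2500
edge 2: (13.5,32)→(6.5,37)  cross = 13.5·37 − 6.5·32 = 291.5000; (r_i+r_j)·cross = 20·291.5000 = 5830.0000
edge 3: (6.5,37)→(2,31)  cross = 6.5·31 − 2·37 = 127.5000; (r_i+r_j)·cross = 8.5·127.5000 = 1083.7500
edge 4: (2,31)→(0.5,14)  cross = 2·14 − 0.5·31 = 12.5000; (r_i+r_j)·cross = 2.5·12.5000 = 31.2500
Σcross = 484.5000 → A = |Σcross|/2 = 242.2500 mm²
Σ(r_i+r_j)·cross = 9495.0000 → first moment M = |Σ|/6 = 1582.5000
R_c = M/A = 1582.5000/242.2500 = 6.5325 mm
θ = 238° = 4.153884 rad
V = θ·R_c·A = 4.153884·6.5325·242.2500 = 6573.521 mm³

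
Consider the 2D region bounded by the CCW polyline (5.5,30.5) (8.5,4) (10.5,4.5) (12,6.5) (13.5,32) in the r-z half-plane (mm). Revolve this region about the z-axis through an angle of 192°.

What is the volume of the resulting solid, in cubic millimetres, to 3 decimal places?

Volume = 5005.046 mm³

Profile (r,z), 5 vertices: (5.5,30.5) (8.5,4) (10.5,4.5) (12,6.5) (13.5,32)
edge 0: (5.5,30.5)→(8.5,4)  cross = 5.5·4 − 8.5·30.5 = -237.2500; (r_i+r_j)·cross = 14·-237.2500 = -3321.5000
edge 1: (8.5,4)→(10.5,4.5)  cross = 8.5·4.5 − 10.5·4 = -3.7500; (r_i+r_j)·cross = 19·-3.7500 = -71.2500
edge 2: (10.5,4.5)→(12,6.5)  cross = 10.5·6.5 − 12·4.5 = 14.2500; (r_i+r_j)·cross = 22.5·14.2500 = 320.6250
edge 3: (12,6.5)→(13.5,32)  cross = 12·32 − 13.5·6.5 = 296.2500; (r_i+r_j)·cross = 25.5·296.2500 = 7554.3750
edge 4: (13.5,32)→(5.5,30.5)  cross = 13.5·30.5 − 5.5·32 = 235.7500; (r_i+r_j)·cross = 19·235.7500 = 4479.2500
Σcross = 305.2500 → A = |Σcross|/2 = 152.6250 mm²
Σ(r_i+r_j)·cross = 8961.5000 → first moment M = |Σ|/6 = 1493.5833
R_c = M/A = 1493.5833/152.6250 = 9.7860 mm
θ = 192° = 3.351032 rad
V = θ·R_c·A = 3.351032·9.7860·152.6250 = 5005.046 mm³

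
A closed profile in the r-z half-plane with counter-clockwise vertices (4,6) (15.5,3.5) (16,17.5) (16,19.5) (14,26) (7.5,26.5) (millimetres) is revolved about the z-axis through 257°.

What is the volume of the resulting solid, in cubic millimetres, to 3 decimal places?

Profile (r,z), 6 vertices: (4,6) (15.5,3.5) (16,17.5) (16,19.5) (14,26) (7.5,26.5)
edge 0: (4,6)→(15.5,3.5)  cross = 4·3.5 − 15.5·6 = -79.0000; (r_i+r_j)·cross = 19.5·-79.0000 = -1540.5000
edge 1: (15.5,3.5)→(16,17.5)  cross = 15.5·17.5 − 16·3.5 = 215.2500; (r_i+r_j)·cross = 31.5·215.2500 = 6780.3750
edge 2: (16,17.5)→(16,19.5)  cross = 16·19.5 − 16·17.5 = 32.0000; (r_i+r_j)·cross = 32·32.0000 = 1024.0000
edge 3: (16,19.5)→(14,26)  cross = 16·26 − 14·19.5 = 143.0000; (r_i+r_j)·cross = 30·143.0000 = 4290.0000
edge 4: (14,26)→(7.5,26.5)  cross = 14·26.5 − 7.5·26 = 176.0000; (r_i+r_j)·cross = 21.5·176.0000 = 3784.0000
edge 5: (7.5,26.5)→(4,6)  cross = 7.5·6 − 4·26.5 = -61.0000; (r_i+r_j)·cross = 11.5·-61.0000 = -701.5000
Σcross = 426.2500 → A = |Σcross|/2 = 213.1250 mm²
Σ(r_i+r_j)·cross = 13636.3750 → first moment M = |Σ|/6 = 2272.7292
R_c = M/A = 2272.7292/213.1250 = 10.6638 mm
θ = 257° = 4.485496 rad
V = θ·R_c·A = 4.485496·10.6638·213.1250 = 10194.318 mm³

Volume = 10194.318 mm³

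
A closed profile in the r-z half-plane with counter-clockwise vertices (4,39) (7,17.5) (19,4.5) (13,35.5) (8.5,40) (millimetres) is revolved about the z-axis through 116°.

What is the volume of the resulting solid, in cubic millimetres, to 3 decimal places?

Volume = 5563.931 mm³

Profile (r,z), 5 vertices: (4,39) (7,17.5) (19,4.5) (13,35.5) (8.5,40)
edge 0: (4,39)→(7,17.5)  cross = 4·17.5 − 7·39 = -203.0000; (r_i+r_j)·cross = 11·-203.0000 = -2233.0000
edge 1: (7,17.5)→(19,4.5)  cross = 7·4.5 − 19·17.5 = -301.0000; (r_i+r_j)·cross = 26·-301.0000 = -7826.0000
edge 2: (19,4.5)→(13,35.5)  cross = 19·35.5 − 13·4.5 = 616.0000; (r_i+r_j)·cross = 32·616.0000 = 19712.0000
edge 3: (13,35.5)→(8.5,40)  cross = 13·40 − 8.5·35.5 = 218.2500; (r_i+r_j)·cross = 21.5·218.2500 = 4692.3750
edge 4: (8.5,40)→(4,39)  cross = 8.5·39 − 4·40 = 171.5000; (r_i+r_j)·cross = 12.5·171.5000 = 2143.7500
Σcross = 501.7500 → A = |Σcross|/2 = 250.8750 mm²
Σ(r_i+r_j)·cross = 16489.1250 → first moment M = |Σ|/6 = 2748.1875
R_c = M/A = 2748.1875/250.8750 = 10.9544 mm
θ = 116° = 2.024582 rad
V = θ·R_c·A = 2.024582·10.9544·250.8750 = 5563.931 mm³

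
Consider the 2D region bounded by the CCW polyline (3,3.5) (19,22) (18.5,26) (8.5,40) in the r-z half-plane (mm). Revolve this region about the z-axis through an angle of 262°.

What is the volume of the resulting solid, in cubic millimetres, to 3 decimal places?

Profile (r,z), 4 vertices: (3,3.5) (19,22) (18.5,26) (8.5,40)
edge 0: (3,3.5)→(19,22)  cross = 3·22 − 19·3.5 = -0.5000; (r_i+r_j)·cross = 22·-0.5000 = -11.0000
edge 1: (19,22)→(18.5,26)  cross = 19·26 − 18.5·22 = 87.0000; (r_i+r_j)·cross = 37.5·87.0000 = 3262.5000
edge 2: (18.5,26)→(8.5,40)  cross = 18.5·40 − 8.5·26 = 519.0000; (r_i+r_j)·cross = 27·519.0000 = 14013.0000
edge 3: (8.5,40)→(3,3.5)  cross = 8.5·3.5 − 3·40 = -90.2500; (r_i+r_j)·cross = 11.5·-90.2500 = -1037.8750
Σcross = 515.2500 → A = |Σcross|/2 = 257.6250 mm²
Σ(r_i+r_j)·cross = 16226.6250 → first moment M = |Σ|/6 = 2704.4375
R_c = M/A = 2704.4375/257.6250 = 10.4976 mm
θ = 262° = 4.572763 rad
V = θ·R_c·A = 4.572763·10.4976·257.6250 = 12366.751 mm³

Volume = 12366.751 mm³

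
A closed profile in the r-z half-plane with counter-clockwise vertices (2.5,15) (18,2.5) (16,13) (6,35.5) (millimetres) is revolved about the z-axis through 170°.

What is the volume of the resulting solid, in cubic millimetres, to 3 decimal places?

Profile (r,z), 4 vertices: (2.5,15) (18,2.5) (16,13) (6,35.5)
edge 0: (2.5,15)→(18,2.5)  cross = 2.5·2.5 − 18·15 = -263.7500; (r_i+r_j)·cross = 20.5·-263.7500 = -5406.8750
edge 1: (18,2.5)→(16,13)  cross = 18·13 − 16·2.5 = 194.0000; (r_i+r_j)·cross = 34·194.0000 = 6596.0000
edge 2: (16,13)→(6,35.5)  cross = 16·35.5 − 6·13 = 490.0000; (r_i+r_j)·cross = 22·490.0000 = 10780.0000
edge 3: (6,35.5)→(2.5,15)  cross = 6·15 − 2.5·35.5 = 1.2500; (r_i+r_j)·cross = 8.5·1.2500 = 10.6250
Σcross = 421.5000 → A = |Σcross|/2 = 210.7500 mm²
Σ(r_i+r_j)·cross = 11979.7500 → first moment M = |Σ|/6 = 1996.6250
R_c = M/A = 1996.6250/210.7500 = 9.4739 mm
θ = 170° = 2.967060 rad
V = θ·R_c·A = 2.967060·9.4739·210.7500 = 5924.106 mm³

Volume = 5924.106 mm³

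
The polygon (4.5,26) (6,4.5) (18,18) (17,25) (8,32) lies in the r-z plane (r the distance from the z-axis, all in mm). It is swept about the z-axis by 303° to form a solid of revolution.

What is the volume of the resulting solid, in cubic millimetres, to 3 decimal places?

Volume = 12042.118 mm³

Profile (r,z), 5 vertices: (4.5,26) (6,4.5) (18,18) (17,25) (8,32)
edge 0: (4.5,26)→(6,4.5)  cross = 4.5·4.5 − 6·26 = -135.7500; (r_i+r_j)·cross = 10.5·-135.7500 = -1425.3750
edge 1: (6,4.5)→(18,18)  cross = 6·18 − 18·4.5 = 27.0000; (r_i+r_j)·cross = 24·27.0000 = 648.0000
edge 2: (18,18)→(17,25)  cross = 18·25 − 17·18 = 144.0000; (r_i+r_j)·cross = 35·144.0000 = 5040.0000
edge 3: (17,25)→(8,32)  cross = 17·32 − 8·25 = 344.0000; (r_i+r_j)·cross = 25·344.0000 = 8600.0000
edge 4: (8,32)→(4.5,26)  cross = 8·26 − 4.5·32 = 64.0000; (r_i+r_j)·cross = 12.5·64.0000 = 800.0000
Σcross = 443.2500 → A = |Σcross|/2 = 221.6250 mm²
Σ(r_i+r_j)·cross = 13662.6250 → first moment M = |Σ|/6 = 2277.1042
R_c = M/A = 2277.1042/221.6250 = 10.2746 mm
θ = 303° = 5.288348 rad
V = θ·R_c·A = 5.288348·10.2746·221.6250 = 12042.118 mm³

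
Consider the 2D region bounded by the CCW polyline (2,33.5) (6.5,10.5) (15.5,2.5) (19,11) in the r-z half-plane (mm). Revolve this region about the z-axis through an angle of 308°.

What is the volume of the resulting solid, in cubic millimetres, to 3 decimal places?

Profile (r,z), 4 vertices: (2,33.5) (6.5,10.5) (15.5,2.5) (19,11)
edge 0: (2,33.5)→(6.5,10.5)  cross = 2·10.5 − 6.5·33.5 = -196.7500; (r_i+r_j)·cross = 8.5·-196.7500 = -1672.3750
edge 1: (6.5,10.5)→(15.5,2.5)  cross = 6.5·2.5 − 15.5·10.5 = -146.5000; (r_i+r_j)·cross = 22·-146.5000 = -3223.0000
edge 2: (15.5,2.5)→(19,11)  cross = 15.5·11 − 19·2.5 = 123.0000; (r_i+r_j)·cross = 34.5·123.0000 = 4243.5000
edge 3: (19,11)→(2,33.5)  cross = 19·33.5 − 2·11 = 614.5000; (r_i+r_j)·cross = 21·614.5000 = 12904.5000
Σcross = 394.2500 → A = |Σcross|/2 = 197.1250 mm²
Σ(r_i+r_j)·cross = 12252.6250 → first moment M = |Σ|/6 = 2042.1042
R_c = M/A = 2042.1042/197.1250 = 10.3594 mm
θ = 308° = 5.375614 rad
V = θ·R_c·A = 5.375614·10.3594·197.1250 = 10977.564 mm³

Volume = 10977.564 mm³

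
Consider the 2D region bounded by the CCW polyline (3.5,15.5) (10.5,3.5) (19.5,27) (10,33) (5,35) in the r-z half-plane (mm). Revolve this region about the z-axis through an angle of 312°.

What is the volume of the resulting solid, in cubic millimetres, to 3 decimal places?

Profile (r,z), 5 vertices: (3.5,15.5) (10.5,3.5) (19.5,27) (10,33) (5,35)
edge 0: (3.5,15.5)→(10.5,3.5)  cross = 3.5·3.5 − 10.5·15.5 = -150.5000; (r_i+r_j)·cross = 14·-150.5000 = -2107.0000
edge 1: (10.5,3.5)→(19.5,27)  cross = 10.5·27 − 19.5·3.5 = 215.2500; (r_i+r_j)·cross = 30·215.2500 = 6457.5000
edge 2: (19.5,27)→(10,33)  cross = 19.5·33 − 10·27 = 373.5000; (r_i+r_j)·cross = 29.5·373.5000 = 11018.2500
edge 3: (10,33)→(5,35)  cross = 10·35 − 5·33 = 185.0000; (r_i+r_j)·cross = 15·185.0000 = 2775.0000
edge 4: (5,35)→(3.5,15.5)  cross = 5·15.5 − 3.5·35 = -45.0000; (r_i+r_j)·cross = 8.5·-45.0000 = -382.5000
Σcross = 578.2500 → A = |Σcross|/2 = 289.1250 mm²
Σ(r_i+r_j)·cross = 17761.2500 → first moment M = |Σ|/6 = 2960.2083
R_c = M/A = 2960.2083/289.1250 = 10.2385 mm
θ = 312° = 5.445427 rad
V = θ·R_c·A = 5.445427·10.2385·289.1250 = 16119.599 mm³

Volume = 16119.599 mm³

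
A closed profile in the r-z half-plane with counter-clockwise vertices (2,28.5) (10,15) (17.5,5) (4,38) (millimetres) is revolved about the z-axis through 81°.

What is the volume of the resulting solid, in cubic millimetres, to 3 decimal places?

Profile (r,z), 4 vertices: (2,28.5) (10,15) (17.5,5) (4,38)
edge 0: (2,28.5)→(10,15)  cross = 2·15 − 10·28.5 = -255.0000; (r_i+r_j)·cross = 12·-255.0000 = -3060.0000
edge 1: (10,15)→(17.5,5)  cross = 10·5 − 17.5·15 = -212.5000; (r_i+r_j)·cross = 27.5·-212.5000 = -5843.7500
edge 2: (17.5,5)→(4,38)  cross = 17.5·38 − 4·5 = 645.0000; (r_i+r_j)·cross = 21.5·645.0000 = 13867.5000
edge 3: (4,38)→(2,28.5)  cross = 4·28.5 − 2·38 = 38.0000; (r_i+r_j)·cross = 6·38.0000 = 228.0000
Σcross = 215.5000 → A = |Σcross|/2 = 107.7500 mm²
Σ(r_i+r_j)·cross = 5191.7500 → first moment M = |Σ|/6 = 865.2917
R_c = M/A = 865.2917/107.7500 = 8.0305 mm
θ = 81° = 1.413717 rad
V = θ·R_c·A = 1.413717·8.0305·107.7500 = 1223.277 mm³

Volume = 1223.277 mm³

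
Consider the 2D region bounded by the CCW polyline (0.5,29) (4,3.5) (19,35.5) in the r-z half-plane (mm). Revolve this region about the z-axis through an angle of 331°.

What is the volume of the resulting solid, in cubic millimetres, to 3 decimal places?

Volume = 11188.923 mm³

Profile (r,z), 3 vertices: (0.5,29) (4,3.5) (19,35.5)
edge 0: (0.5,29)→(4,3.5)  cross = 0.5·3.5 − 4·29 = -114.2500; (r_i+r_j)·cross = 4.5·-114.2500 = -514.1250
edge 1: (4,3.5)→(19,35.5)  cross = 4·35.5 − 19·3.5 = 75.5000; (r_i+r_j)·cross = 23·75.5000 = 1736.5000
edge 2: (19,35.5)→(0.5,29)  cross = 19·29 − 0.5·35.5 = 533.2500; (r_i+r_j)·cross = 19.5·533.2500 = 10398.3750
Σcross = 494.5000 → A = |Σcross|/2 = 247.2500 mm²
Σ(r_i+r_j)·cross = 11620.7500 → first moment M = |Σ|/6 = 1936.7917
R_c = M/A = 1936.7917/247.2500 = 7.8333 mm
θ = 331° = 5.777040 rad
V = θ·R_c·A = 5.777040·7.8333·247.2500 = 11188.923 mm³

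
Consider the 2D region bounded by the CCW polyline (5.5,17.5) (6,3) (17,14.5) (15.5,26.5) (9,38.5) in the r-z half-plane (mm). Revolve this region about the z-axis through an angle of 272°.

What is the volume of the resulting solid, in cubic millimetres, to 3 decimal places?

Volume = 11977.130 mm³

Profile (r,z), 5 vertices: (5.5,17.5) (6,3) (17,14.5) (15.5,26.5) (9,38.5)
edge 0: (5.5,17.5)→(6,3)  cross = 5.5·3 − 6·17.5 = -88.5000; (r_i+r_j)·cross = 11.5·-88.5000 = -1017.7500
edge 1: (6,3)→(17,14.5)  cross = 6·14.5 − 17·3 = 36.0000; (r_i+r_j)·cross = 23·36.0000 = 828.0000
edge 2: (17,14.5)→(15.5,26.5)  cross = 17·26.5 − 15.5·14.5 = 225.7500; (r_i+r_j)·cross = 32.5·225.7500 = 7336.8750
edge 3: (15.5,26.5)→(9,38.5)  cross = 15.5·38.5 − 9·26.5 = 358.2500; (r_i+r_j)·cross = 24.5·358.2500 = 8777.1250
edge 4: (9,38.5)→(5.5,17.5)  cross = 9·17.5 − 5.5·38.5 = -54.2500; (r_i+r_j)·cross = 14.5·-54.2500 = -786.6250
Σcross = 477.2500 → A = |Σcross|/2 = 238.6250 mm²
Σ(r_i+r_j)·cross = 15137.6250 → first moment M = |Σ|/6 = 2522.9375
R_c = M/A = 2522.9375/238.6250 = 10.5728 mm
θ = 272° = 4.747296 rad
V = θ·R_c·A = 4.747296·10.5728·238.6250 = 11977.130 mm³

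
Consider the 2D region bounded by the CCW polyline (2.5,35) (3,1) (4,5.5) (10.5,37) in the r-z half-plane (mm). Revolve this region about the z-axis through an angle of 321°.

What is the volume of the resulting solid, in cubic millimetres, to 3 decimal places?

Profile (r,z), 4 vertices: (2.5,35) (3,1) (4,5.5) (10.5,37)
edge 0: (2.5,35)→(3,1)  cross = 2.5·1 − 3·35 = -102.5000; (r_i+r_j)·cross = 5.5·-102.5000 = -563.7500
edge 1: (3,1)→(4,5.5)  cross = 3·5.5 − 4·1 = 12.5000; (r_i+r_j)·cross = 7·12.5000 = 87.5000
edge 2: (4,5.5)→(10.5,37)  cross = 4·37 − 10.5·5.5 = 90.2500; (r_i+r_j)·cross = 14.5·90.2500 = 1308.6250
edge 3: (10.5,37)→(2.5,35)  cross = 10.5·35 − 2.5·37 = 275.0000; (r_i+r_j)·cross = 13·275.0000 = 3575.0000
Σcross = 275.2500 → A = |Σcross|/2 = 137.6250 mm²
Σ(r_i+r_j)·cross = 4407.3750 → first moment M = |Σ|/6 = 734.5625
R_c = M/A = 734.5625/137.6250 = 5.3374 mm
θ = 321° = 5.602507 rad
V = θ·R_c·A = 5.602507·5.3374·137.6250 = 4115.391 mm³

Volume = 4115.391 mm³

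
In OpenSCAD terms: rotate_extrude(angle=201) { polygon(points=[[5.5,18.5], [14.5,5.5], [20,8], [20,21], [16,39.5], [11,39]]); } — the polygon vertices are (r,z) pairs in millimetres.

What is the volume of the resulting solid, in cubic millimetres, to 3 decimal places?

Volume = 15860.173 mm³

Profile (r,z), 6 vertices: (5.5,18.5) (14.5,5.5) (20,8) (20,21) (16,39.5) (11,39)
edge 0: (5.5,18.5)→(14.5,5.5)  cross = 5.5·5.5 − 14.5·18.5 = -238.0000; (r_i+r_j)·cross = 20·-238.0000 = -4760.0000
edge 1: (14.5,5.5)→(20,8)  cross = 14.5·8 − 20·5.5 = 6.0000; (r_i+r_j)·cross = 34.5·6.0000 = 207.0000
edge 2: (20,8)→(20,21)  cross = 20·21 − 20·8 = 260.0000; (r_i+r_j)·cross = 40·260.0000 = 10400.0000
edge 3: (20,21)→(16,39.5)  cross = 20·39.5 − 16·21 = 454.0000; (r_i+r_j)·cross = 36·454.0000 = 16344.0000
edge 4: (16,39.5)→(11,39)  cross = 16·39 − 11·39.5 = 189.5000; (r_i+r_j)·cross = 27·189.5000 = 5116.5000
edge 5: (11,39)→(5.5,18.5)  cross = 11·18.5 − 5.5·39 = -11.0000; (r_i+r_j)·cross = 16.5·-11.0000 = -181.5000
Σcross = 660.5000 → A = |Σcross|/2 = 330.2500 mm²
Σ(r_i+r_j)·cross = 27126.0000 → first moment M = |Σ|/6 = 4521.0000
R_c = M/A = 4521.0000/330.2500 = 13.6896 mm
θ = 201° = 3.508112 rad
V = θ·R_c·A = 3.508112·13.6896·330.2500 = 15860.173 mm³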